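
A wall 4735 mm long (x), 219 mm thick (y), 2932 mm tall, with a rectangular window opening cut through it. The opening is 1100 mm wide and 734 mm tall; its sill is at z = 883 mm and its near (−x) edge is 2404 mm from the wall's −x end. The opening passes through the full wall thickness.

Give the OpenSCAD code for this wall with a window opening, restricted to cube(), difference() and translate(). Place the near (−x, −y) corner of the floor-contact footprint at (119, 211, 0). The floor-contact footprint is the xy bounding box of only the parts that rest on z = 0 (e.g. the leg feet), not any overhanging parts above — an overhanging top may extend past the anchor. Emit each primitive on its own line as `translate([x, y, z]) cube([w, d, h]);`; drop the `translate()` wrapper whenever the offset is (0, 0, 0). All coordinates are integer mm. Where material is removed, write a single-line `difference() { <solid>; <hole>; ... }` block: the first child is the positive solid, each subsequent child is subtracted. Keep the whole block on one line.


difference() { translate([119, 211, 0]) cube([4735, 219, 2932]); translate([2523, 211, 883]) cube([1100, 219, 734]); }


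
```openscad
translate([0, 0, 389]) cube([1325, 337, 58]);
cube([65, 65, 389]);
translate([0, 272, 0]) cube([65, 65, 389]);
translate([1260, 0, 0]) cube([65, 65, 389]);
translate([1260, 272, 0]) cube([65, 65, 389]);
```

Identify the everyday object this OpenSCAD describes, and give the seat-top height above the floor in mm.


A bench. The seat-top height is 447 mm.

A long slab on four corner posts — a bench. The slab sits at z = 389 with thickness 58, so the top is 389 + 58 = 447 mm.


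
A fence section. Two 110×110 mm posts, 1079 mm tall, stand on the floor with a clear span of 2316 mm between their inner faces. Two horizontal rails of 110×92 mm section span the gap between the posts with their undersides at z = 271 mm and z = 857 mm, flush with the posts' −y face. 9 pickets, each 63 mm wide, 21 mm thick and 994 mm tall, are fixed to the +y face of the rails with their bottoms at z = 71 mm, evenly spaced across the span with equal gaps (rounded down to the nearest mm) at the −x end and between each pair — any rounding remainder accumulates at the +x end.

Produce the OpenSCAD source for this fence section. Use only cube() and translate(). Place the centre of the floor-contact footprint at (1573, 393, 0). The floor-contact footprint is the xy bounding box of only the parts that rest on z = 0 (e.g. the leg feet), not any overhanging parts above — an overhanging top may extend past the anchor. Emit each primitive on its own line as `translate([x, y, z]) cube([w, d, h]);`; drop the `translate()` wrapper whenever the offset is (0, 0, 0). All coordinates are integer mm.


translate([305, 338, 0]) cube([110, 110, 1079]);
translate([2731, 338, 0]) cube([110, 110, 1079]);
translate([415, 338, 271]) cube([2316, 110, 92]);
translate([415, 338, 857]) cube([2316, 110, 92]);
translate([589, 448, 71]) cube([63, 21, 994]);
translate([826, 448, 71]) cube([63, 21, 994]);
translate([1063, 448, 71]) cube([63, 21, 994]);
translate([1300, 448, 71]) cube([63, 21, 994]);
translate([1537, 448, 71]) cube([63, 21, 994]);
translate([1774, 448, 71]) cube([63, 21, 994]);
translate([2011, 448, 71]) cube([63, 21, 994]);
translate([2248, 448, 71]) cube([63, 21, 994]);
translate([2485, 448, 71]) cube([63, 21, 994]);


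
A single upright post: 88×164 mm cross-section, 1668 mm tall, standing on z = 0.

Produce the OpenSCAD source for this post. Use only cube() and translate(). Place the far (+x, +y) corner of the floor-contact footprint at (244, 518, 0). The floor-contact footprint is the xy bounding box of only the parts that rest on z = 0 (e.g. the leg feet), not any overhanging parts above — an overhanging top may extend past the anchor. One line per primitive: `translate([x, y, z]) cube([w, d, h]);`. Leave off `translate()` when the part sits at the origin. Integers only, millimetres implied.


translate([156, 354, 0]) cube([88, 164, 1668]);


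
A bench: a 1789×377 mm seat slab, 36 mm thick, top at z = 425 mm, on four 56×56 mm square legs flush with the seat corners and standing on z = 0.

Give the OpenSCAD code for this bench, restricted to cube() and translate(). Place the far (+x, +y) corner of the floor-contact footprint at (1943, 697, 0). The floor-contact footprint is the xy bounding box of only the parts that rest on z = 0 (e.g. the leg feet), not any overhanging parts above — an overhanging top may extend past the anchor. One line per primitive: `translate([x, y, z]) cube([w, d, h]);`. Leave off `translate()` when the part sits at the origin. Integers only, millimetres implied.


// leg_h = 425 − 36 = 389
translate([154, 320, 389]) cube([1789, 377, 36]);
translate([154, 320, 0]) cube([56, 56, 389]);
translate([154, 641, 0]) cube([56, 56, 389]);
translate([1887, 320, 0]) cube([56, 56, 389]);
translate([1887, 641, 0]) cube([56, 56, 389]);


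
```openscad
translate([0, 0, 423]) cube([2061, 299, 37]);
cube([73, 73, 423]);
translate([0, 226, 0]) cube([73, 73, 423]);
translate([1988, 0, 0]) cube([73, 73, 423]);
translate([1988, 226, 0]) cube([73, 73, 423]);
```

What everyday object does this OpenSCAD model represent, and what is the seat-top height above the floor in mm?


A bench. The seat-top height is 460 mm.

A long slab on four corner posts — a bench. The slab sits at z = 423 with thickness 37, so the top is 423 + 37 = 460 mm.


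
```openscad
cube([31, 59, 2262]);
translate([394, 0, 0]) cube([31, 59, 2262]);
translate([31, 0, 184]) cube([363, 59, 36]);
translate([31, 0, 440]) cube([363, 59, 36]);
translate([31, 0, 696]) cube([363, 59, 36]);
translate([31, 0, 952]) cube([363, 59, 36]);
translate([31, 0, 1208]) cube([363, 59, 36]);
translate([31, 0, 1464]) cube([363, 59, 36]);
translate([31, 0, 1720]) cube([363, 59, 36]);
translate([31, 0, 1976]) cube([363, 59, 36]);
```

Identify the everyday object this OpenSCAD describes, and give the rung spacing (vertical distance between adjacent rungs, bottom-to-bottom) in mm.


A ladder. The rung spacing is 256 mm.

Two tall 31×59 posts with 8 short bars between them — a ladder. Adjacent rungs sit at z = 184 and z = 440, so the spacing is 440 − 184 = 256 mm.


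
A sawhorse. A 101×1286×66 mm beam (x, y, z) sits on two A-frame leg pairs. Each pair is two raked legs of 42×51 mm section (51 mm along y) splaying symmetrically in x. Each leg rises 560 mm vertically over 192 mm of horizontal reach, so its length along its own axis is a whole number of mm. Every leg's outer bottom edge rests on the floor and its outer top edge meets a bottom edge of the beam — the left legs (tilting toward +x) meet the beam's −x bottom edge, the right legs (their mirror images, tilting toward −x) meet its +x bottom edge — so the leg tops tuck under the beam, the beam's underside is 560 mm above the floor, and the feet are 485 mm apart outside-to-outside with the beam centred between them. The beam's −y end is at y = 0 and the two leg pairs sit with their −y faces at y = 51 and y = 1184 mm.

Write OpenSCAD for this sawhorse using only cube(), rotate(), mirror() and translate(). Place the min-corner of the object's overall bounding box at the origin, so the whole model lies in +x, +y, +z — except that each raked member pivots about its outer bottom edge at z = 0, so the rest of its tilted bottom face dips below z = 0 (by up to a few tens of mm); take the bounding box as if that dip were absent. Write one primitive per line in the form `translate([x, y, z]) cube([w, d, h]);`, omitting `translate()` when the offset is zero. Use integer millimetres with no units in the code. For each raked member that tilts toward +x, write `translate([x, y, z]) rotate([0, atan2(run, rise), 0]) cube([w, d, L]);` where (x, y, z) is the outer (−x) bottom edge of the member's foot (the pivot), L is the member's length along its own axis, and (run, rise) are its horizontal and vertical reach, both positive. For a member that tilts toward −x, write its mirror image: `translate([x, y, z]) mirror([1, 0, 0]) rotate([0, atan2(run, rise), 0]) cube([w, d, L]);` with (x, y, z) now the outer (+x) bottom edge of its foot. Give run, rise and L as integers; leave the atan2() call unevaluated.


translate([192, 0, 560]) cube([101, 1286, 66]);
translate([0, 51, 0]) rotate([0, atan2(192, 560), 0]) cube([42, 51, 592]);
translate([485, 51, 0]) mirror([1, 0, 0]) rotate([0, atan2(192, 560), 0]) cube([42, 51, 592]);
translate([0, 1184, 0]) rotate([0, atan2(192, 560), 0]) cube([42, 51, 592]);
translate([485, 1184, 0]) mirror([1, 0, 0]) rotate([0, atan2(192, 560), 0]) cube([42, 51, 592]);


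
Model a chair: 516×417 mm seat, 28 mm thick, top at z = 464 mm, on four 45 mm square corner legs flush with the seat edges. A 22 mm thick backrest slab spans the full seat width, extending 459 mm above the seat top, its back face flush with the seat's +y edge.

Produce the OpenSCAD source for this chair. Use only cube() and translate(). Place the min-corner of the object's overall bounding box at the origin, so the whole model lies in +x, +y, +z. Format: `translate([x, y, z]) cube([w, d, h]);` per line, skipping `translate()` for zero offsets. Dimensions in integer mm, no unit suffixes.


translate([0, 0, 436]) cube([516, 417, 28]);
cube([45, 45, 436]);
translate([471, 0, 0]) cube([45, 45, 436]);
translate([0, 372, 0]) cube([45, 45, 436]);
translate([471, 372, 0]) cube([45, 45, 436]);
translate([0, 395, 464]) cube([516, 22, 459]);


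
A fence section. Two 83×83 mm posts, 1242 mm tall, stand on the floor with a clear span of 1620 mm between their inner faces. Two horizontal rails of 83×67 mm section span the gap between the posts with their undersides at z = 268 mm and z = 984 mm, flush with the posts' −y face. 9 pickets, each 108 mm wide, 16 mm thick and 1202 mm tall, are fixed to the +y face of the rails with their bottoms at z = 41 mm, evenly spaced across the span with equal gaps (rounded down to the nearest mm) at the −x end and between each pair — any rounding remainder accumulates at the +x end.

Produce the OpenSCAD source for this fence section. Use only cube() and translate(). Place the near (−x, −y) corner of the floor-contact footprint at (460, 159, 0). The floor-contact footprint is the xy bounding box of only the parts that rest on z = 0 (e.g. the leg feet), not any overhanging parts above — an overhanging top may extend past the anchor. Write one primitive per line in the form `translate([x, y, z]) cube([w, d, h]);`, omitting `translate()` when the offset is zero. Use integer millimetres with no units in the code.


translate([460, 159, 0]) cube([83, 83, 1242]);
translate([2163, 159, 0]) cube([83, 83, 1242]);
translate([543, 159, 268]) cube([1620, 83, 67]);
translate([543, 159, 984]) cube([1620, 83, 67]);
translate([607, 242, 41]) cube([108, 16, 1202]);
translate([779, 242, 41]) cube([108, 16, 1202]);
translate([951, 242, 41]) cube([108, 16, 1202]);
translate([1123, 242, 41]) cube([108, 16, 1202]);
translate([1295, 242, 41]) cube([108, 16, 1202]);
translate([1467, 242, 41]) cube([108, 16, 1202]);
translate([1639, 242, 41]) cube([108, 16, 1202]);
translate([1811, 242, 41]) cube([108, 16, 1202]);
translate([1983, 242, 41]) cube([108, 16, 1202]);


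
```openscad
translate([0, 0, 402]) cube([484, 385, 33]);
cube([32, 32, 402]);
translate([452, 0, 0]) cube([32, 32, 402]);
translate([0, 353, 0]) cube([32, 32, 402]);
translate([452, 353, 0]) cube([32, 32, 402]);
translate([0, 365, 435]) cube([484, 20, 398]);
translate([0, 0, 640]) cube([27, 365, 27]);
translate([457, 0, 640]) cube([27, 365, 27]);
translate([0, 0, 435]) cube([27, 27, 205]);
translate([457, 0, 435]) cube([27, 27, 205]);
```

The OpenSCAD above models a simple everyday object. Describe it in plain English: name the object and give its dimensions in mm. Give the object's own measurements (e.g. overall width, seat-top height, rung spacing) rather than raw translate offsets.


A chair. The seat is a 484×385×33 mm slab with its top at z = 435 mm, on four 32×32 mm corner legs (flush with the seat edges, standing on z = 0). A flat backrest 20 mm thick, 398 mm tall, spans the full seat width and rises from the seat top along its +y edge, rear face flush with the rear of the seat. Two armrests of 27×27 mm section run along each side from the seat's front edge to the front of the backrest, top faces 232 mm above the seat top and outer faces flush with the seat's x-edges; a 27×27 mm post under the front of each armrest stands on the seat at the front corner.


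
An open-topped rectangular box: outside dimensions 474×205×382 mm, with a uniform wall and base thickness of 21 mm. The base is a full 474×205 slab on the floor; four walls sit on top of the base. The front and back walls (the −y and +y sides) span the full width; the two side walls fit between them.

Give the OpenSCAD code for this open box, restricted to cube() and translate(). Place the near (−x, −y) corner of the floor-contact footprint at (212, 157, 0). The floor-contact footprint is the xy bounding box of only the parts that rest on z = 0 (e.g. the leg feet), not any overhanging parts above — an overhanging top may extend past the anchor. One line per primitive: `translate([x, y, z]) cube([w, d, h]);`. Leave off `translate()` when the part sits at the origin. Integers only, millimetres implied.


translate([212, 157, 0]) cube([474, 205, 21]);
translate([212, 157, 21]) cube([474, 21, 361]);
translate([212, 341, 21]) cube([474, 21, 361]);
translate([212, 178, 21]) cube([21, 163, 361]);
translate([665, 178, 21]) cube([21, 163, 361]);


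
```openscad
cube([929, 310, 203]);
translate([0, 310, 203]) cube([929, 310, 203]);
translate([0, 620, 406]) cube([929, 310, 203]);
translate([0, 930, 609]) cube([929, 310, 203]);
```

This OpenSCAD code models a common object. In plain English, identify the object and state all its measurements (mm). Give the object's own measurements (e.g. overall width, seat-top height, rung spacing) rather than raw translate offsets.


A straight staircase of 4 solid steps. Each step is 929 mm wide (x), 310 mm deep (y, the going) and 203 mm tall (the rise). The first step rests on the floor; each subsequent step sits one going further in +y and one rise higher in +z, directly behind and above the previous step with no overlap.


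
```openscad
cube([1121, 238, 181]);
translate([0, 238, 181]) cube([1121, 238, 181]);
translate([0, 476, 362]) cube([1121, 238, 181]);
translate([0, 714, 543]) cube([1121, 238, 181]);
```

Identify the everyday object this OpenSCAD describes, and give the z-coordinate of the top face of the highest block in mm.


A staircase. The total rise is 724 mm.

4 identical blocks, each offset up and back from the previous — a staircase. Each step is 181 mm tall and there are 4 of them, so the total rise is 4 × 181 = 724 mm.


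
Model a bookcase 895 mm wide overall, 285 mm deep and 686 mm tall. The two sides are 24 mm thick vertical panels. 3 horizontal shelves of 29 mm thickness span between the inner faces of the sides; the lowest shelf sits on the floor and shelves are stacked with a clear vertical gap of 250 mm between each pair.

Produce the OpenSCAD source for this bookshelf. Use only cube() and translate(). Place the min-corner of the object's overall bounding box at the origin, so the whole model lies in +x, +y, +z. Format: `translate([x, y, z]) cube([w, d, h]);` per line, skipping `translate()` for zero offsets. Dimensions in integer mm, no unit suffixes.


cube([24, 285, 686]);
translate([871, 0, 0]) cube([24, 285, 686]);
translate([24, 0, 0]) cube([847, 285, 29]);
translate([24, 0, 279]) cube([847, 285, 29]);
translate([24, 0, 558]) cube([847, 285, 29]);


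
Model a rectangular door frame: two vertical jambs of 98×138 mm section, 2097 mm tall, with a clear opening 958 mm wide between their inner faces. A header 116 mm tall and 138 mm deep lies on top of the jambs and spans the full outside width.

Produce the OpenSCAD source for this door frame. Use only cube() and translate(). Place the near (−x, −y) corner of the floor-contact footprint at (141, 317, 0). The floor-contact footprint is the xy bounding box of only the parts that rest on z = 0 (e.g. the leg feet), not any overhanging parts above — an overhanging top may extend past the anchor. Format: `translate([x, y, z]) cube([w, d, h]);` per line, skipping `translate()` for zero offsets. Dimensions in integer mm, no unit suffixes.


translate([141, 317, 0]) cube([98, 138, 2097]);
translate([1197, 317, 0]) cube([98, 138, 2097]);
translate([141, 317, 2097]) cube([1154, 138, 116]);


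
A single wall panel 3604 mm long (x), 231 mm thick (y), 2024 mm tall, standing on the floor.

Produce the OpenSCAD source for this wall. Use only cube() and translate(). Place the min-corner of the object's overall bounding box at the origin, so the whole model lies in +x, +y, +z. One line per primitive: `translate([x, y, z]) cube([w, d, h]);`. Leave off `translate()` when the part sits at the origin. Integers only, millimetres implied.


cube([3604, 231, 2024]);


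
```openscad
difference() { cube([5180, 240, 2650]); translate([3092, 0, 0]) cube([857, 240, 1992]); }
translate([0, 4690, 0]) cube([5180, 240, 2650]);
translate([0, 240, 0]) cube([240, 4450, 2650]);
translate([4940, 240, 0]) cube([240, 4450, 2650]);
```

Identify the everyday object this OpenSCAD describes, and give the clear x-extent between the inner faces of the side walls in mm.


A single room. The interior width is 4700 mm.

Four walls enclosing a rectangle with a door in the front wall — a room. Outside width 5180 minus two 240 mm walls gives 4700 mm.


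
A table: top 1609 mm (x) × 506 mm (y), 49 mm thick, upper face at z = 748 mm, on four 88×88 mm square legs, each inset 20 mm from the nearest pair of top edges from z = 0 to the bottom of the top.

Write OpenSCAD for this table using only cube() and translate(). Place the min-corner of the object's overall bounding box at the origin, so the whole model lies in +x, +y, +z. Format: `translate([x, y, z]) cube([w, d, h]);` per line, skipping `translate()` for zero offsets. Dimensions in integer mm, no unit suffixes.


translate([0, 0, 699]) cube([1609, 506, 49]);
translate([20, 20, 0]) cube([88, 88, 699]);
translate([1501, 20, 0]) cube([88, 88, 699]);
translate([20, 398, 0]) cube([88, 88, 699]);
translate([1501, 398, 0]) cube([88, 88, 699]);


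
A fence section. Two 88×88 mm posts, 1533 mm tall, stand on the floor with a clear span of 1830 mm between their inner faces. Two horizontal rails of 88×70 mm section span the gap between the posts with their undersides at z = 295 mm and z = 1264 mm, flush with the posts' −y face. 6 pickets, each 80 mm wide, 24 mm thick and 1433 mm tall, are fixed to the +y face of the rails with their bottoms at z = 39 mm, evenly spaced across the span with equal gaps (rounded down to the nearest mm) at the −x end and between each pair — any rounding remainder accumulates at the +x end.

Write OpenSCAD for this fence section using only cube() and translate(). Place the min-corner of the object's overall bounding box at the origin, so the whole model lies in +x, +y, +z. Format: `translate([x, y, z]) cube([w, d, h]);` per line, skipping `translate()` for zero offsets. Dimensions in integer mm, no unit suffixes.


cube([88, 88, 1533]);
translate([1918, 0, 0]) cube([88, 88, 1533]);
translate([88, 0, 295]) cube([1830, 88, 70]);
translate([88, 0, 1264]) cube([1830, 88, 70]);
translate([280, 88, 39]) cube([80, 24, 1433]);
translate([552, 88, 39]) cube([80, 24, 1433]);
translate([824, 88, 39]) cube([80, 24, 1433]);
translate([1096, 88, 39]) cube([80, 24, 1433]);
translate([1368, 88, 39]) cube([80, 24, 1433]);
translate([1640, 88, 39]) cube([80, 24, 1433]);


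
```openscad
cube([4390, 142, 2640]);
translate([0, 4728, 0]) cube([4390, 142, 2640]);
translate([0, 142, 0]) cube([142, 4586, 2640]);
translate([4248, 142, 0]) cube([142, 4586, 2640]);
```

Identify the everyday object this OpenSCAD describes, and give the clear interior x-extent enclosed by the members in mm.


A house (or room) frame. The interior width is 4106 mm.

Four 2640 mm walls enclosing a rectangle with no floor or roof — a room or house frame. Outside width is 4390 mm and wall thickness is 142 mm, so the interior width is 4390 − 2 × 142 = 4106 mm.


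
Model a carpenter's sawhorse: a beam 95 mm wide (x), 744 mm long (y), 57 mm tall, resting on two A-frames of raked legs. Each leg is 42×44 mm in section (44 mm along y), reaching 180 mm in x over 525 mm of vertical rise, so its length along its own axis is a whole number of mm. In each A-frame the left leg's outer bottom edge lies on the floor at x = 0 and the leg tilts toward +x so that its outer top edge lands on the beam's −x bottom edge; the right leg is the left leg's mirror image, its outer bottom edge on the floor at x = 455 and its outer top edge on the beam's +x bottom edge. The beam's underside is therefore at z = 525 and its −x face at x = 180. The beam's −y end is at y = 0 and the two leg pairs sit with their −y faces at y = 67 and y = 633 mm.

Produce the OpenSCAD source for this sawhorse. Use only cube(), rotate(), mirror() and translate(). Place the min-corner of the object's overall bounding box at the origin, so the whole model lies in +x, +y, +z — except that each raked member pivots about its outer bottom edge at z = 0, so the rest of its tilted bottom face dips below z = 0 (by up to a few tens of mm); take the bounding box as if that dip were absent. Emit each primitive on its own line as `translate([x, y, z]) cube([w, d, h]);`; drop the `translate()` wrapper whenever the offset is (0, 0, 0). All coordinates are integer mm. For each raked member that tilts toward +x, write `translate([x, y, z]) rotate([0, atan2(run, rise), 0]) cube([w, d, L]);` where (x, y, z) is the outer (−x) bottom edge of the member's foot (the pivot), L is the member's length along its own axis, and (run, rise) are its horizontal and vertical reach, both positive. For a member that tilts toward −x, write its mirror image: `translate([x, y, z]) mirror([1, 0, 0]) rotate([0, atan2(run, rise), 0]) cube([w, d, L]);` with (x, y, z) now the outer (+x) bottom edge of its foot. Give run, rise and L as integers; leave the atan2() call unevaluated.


translate([180, 0, 525]) cube([95, 744, 57]);
translate([0, 67, 0]) rotate([0, atan2(180, 525), 0]) cube([42, 44, 555]);
translate([455, 67, 0]) mirror([1, 0, 0]) rotate([0, atan2(180, 525), 0]) cube([42, 44, 555]);
translate([0, 633, 0]) rotate([0, atan2(180, 525), 0]) cube([42, 44, 555]);
translate([455, 633, 0]) mirror([1, 0, 0]) rotate([0, atan2(180, 525), 0]) cube([42, 44, 555]);


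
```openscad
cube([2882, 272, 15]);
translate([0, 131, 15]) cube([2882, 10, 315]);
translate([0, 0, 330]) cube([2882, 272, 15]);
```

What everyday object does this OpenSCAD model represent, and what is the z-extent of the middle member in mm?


An I-beam. The web height is 315 mm.

Two wide flanges with a thin centred web — an I-beam. Overall 345 mm minus two 15 mm flanges gives a web of 345 − 2·15 = 315 mm.


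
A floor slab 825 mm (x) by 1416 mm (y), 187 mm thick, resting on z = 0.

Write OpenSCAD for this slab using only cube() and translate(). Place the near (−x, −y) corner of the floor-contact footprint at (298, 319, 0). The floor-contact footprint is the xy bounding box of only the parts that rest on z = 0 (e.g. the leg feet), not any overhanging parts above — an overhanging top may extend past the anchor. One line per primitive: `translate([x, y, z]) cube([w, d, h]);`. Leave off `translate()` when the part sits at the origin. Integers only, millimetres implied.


translate([298, 319, 0]) cube([825, 1416, 187]);


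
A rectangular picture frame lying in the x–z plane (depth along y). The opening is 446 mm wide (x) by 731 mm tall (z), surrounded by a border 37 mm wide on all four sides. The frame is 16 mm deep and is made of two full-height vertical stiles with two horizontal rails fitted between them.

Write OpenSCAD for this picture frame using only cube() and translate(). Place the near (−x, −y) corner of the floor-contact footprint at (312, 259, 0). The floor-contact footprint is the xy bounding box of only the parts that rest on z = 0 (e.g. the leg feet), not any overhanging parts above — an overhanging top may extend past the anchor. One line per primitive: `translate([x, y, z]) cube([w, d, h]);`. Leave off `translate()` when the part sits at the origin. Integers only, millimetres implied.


translate([312, 259, 0]) cube([37, 16, 805]);
translate([795, 259, 0]) cube([37, 16, 805]);
translate([349, 259, 0]) cube([446, 16, 37]);
translate([349, 259, 768]) cube([446, 16, 37]);


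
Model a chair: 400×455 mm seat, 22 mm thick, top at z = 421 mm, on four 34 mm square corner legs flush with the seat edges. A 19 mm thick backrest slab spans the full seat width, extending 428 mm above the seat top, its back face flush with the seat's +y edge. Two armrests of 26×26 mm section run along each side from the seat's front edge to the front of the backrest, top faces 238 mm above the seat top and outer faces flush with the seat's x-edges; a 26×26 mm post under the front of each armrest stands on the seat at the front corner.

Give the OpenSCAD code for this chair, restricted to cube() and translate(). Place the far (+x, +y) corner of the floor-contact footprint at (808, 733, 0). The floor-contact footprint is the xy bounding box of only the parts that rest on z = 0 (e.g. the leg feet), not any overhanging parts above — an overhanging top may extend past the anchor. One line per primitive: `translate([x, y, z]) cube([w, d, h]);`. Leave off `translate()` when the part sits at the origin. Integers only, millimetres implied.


translate([408, 278, 399]) cube([400, 455, 22]);
translate([408, 278, 0]) cube([34, 34, 399]);
translate([774, 278, 0]) cube([34, 34, 399]);
translate([408, 699, 0]) cube([34, 34, 399]);
translate([774, 699, 0]) cube([34, 34, 399]);
translate([408, 714, 421]) cube([400, 19, 428]);
translate([408, 278, 633]) cube([26, 436, 26]);
translate([782, 278, 633]) cube([26, 436, 26]);
translate([408, 278, 421]) cube([26, 26, 212]);
translate([782, 278, 421]) cube([26, 26, 212]);


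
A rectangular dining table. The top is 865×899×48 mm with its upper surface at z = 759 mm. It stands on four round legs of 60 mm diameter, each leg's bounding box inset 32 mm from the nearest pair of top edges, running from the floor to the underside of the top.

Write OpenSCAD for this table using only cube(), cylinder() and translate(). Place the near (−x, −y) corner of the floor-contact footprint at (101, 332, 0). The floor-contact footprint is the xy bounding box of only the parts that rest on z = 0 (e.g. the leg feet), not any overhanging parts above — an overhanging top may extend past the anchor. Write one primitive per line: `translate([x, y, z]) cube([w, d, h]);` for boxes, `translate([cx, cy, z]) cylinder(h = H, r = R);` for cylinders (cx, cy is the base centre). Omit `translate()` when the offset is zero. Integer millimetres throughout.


translate([69, 300, 711]) cube([865, 899, 48]);
translate([131, 362, 0]) cylinder(h = 711, r = 30);
translate([872, 362, 0]) cylinder(h = 711, r = 30);
translate([131, 1137, 0]) cylinder(h = 711, r = 30);
translate([872, 1137, 0]) cylinder(h = 711, r = 30);


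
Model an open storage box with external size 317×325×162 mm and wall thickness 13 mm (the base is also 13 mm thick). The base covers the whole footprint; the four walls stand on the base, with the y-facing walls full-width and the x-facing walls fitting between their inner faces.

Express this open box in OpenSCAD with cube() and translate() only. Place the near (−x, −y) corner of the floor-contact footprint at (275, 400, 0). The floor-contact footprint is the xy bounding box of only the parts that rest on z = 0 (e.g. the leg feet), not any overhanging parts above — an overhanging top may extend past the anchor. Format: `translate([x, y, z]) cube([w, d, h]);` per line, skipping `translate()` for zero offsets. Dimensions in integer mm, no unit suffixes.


translate([275, 400, 0]) cube([317, 325, 13]);
translate([275, 400, 13]) cube([317, 13, 149]);
translate([275, 712, 13]) cube([317, 13, 149]);
translate([275, 413, 13]) cube([13, 299, 149]);
translate([579, 413, 13]) cube([13, 299, 149]);


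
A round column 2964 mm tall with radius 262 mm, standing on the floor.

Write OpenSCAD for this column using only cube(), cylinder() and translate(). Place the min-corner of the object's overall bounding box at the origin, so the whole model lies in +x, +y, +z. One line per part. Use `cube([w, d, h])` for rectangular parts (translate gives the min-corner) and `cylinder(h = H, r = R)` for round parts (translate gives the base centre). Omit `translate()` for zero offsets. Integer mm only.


translate([262, 262, 0]) cylinder(h = 2964, r = 262);


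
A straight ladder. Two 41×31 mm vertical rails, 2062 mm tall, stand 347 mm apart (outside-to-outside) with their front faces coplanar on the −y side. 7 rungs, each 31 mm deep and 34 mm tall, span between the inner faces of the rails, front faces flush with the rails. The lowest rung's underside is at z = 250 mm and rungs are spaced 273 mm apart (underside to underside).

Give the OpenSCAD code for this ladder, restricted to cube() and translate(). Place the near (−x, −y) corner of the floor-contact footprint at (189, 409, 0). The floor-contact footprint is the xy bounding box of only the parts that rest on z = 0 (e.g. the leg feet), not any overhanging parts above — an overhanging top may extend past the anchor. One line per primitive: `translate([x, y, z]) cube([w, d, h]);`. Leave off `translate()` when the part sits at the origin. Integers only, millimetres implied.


// rung span = 347 - 2*41 = 265
// rung[k] z = 250 + k*273
translate([189, 409, 0]) cube([41, 31, 2062]);
translate([495, 409, 0]) cube([41, 31, 2062]);
translate([230, 409, 250]) cube([265, 31, 34]);
translate([230, 409, 523]) cube([265, 31, 34]);
translate([230, 409, 796]) cube([265, 31, 34]);
translate([230, 409, 1069]) cube([265, 31, 34]);
translate([230, 409, 1342]) cube([265, 31, 34]);
translate([230, 409, 1615]) cube([265, 31, 34]);
translate([230, 409, 1888]) cube([265, 31, 34]);


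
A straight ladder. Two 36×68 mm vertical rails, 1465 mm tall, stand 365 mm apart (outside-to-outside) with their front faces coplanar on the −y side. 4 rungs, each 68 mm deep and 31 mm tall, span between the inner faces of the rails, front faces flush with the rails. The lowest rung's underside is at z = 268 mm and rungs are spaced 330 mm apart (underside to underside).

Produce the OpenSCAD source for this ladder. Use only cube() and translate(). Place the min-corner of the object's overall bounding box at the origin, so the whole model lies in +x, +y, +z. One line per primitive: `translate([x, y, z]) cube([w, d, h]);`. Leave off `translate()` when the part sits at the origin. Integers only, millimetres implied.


cube([36, 68, 1465]);
translate([329, 0, 0]) cube([36, 68, 1465]);
translate([36, 0, 268]) cube([293, 68, 31]);
translate([36, 0, 598]) cube([293, 68, 31]);
translate([36, 0, 928]) cube([293, 68, 31]);
translate([36, 0, 1258]) cube([293, 68, 31]);


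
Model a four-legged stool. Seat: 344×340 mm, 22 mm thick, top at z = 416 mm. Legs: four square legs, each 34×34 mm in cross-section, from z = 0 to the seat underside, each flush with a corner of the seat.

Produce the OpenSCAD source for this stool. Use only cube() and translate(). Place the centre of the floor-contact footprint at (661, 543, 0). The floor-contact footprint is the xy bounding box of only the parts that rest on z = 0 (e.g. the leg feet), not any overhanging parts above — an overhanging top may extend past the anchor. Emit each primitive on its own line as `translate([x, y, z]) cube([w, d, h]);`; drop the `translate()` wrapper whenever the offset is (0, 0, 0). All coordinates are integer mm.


translate([489, 373, 394]) cube([344, 340, 22]);
translate([489, 373, 0]) cube([34, 34, 394]);
translate([799, 373, 0]) cube([34, 34, 394]);
translate([489, 679, 0]) cube([34, 34, 394]);
translate([799, 679, 0]) cube([34, 34, 394]);


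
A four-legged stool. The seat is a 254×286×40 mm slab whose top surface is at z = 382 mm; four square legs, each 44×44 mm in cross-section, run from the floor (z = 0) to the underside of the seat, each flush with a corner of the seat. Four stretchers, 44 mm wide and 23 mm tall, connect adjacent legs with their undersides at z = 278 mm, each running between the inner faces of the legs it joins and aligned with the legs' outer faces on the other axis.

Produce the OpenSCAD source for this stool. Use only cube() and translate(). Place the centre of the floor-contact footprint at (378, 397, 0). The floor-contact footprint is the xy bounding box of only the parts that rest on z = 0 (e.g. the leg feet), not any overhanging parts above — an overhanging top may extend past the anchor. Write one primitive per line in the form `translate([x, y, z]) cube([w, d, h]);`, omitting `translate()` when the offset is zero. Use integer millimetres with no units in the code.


translate([251, 254, 342]) cube([254, 286, 40]);
translate([251, 254, 0]) cube([44, 44, 342]);
translate([461, 254, 0]) cube([44, 44, 342]);
translate([251, 496, 0]) cube([44, 44, 342]);
translate([461, 496, 0]) cube([44, 44, 342]);
translate([295, 254, 278]) cube([166, 44, 23]);
translate([295, 496, 278]) cube([166, 44, 23]);
translate([251, 298, 278]) cube([44, 198, 23]);
translate([461, 298, 278]) cube([44, 198, 23]);


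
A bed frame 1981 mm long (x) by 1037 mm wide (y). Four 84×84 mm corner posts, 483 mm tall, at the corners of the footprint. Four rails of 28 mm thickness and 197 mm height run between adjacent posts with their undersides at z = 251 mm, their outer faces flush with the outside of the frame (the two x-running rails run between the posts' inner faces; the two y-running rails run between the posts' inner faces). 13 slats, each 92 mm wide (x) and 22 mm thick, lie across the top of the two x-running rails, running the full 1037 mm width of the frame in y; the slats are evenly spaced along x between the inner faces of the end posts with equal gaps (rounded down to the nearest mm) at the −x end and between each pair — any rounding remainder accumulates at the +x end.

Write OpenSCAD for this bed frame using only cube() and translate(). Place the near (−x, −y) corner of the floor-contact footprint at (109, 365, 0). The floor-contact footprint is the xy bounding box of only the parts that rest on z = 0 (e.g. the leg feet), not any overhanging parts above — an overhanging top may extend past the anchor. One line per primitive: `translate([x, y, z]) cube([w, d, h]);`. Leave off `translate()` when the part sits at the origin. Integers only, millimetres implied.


translate([109, 365, 0]) cube([84, 84, 483]);
translate([109, 1318, 0]) cube([84, 84, 483]);
translate([2006, 365, 0]) cube([84, 84, 483]);
translate([2006, 1318, 0]) cube([84, 84, 483]);
translate([193, 365, 251]) cube([1813, 28, 197]);
translate([193, 1374, 251]) cube([1813, 28, 197]);
translate([109, 449, 251]) cube([28, 869, 197]);
translate([2062, 449, 251]) cube([28, 869, 197]);
translate([237, 365, 448]) cube([92, 1037, 22]);
translate([373, 365, 448]) cube([92, 1037, 22]);
translate([509, 365, 448]) cube([92, 1037, 22]);
translate([645, 365, 448]) cube([92, 1037, 22]);
translate([781, 365, 448]) cube([92, 1037, 22]);
translate([917, 365, 448]) cube([92, 1037, 22]);
translate([1053, 365, 448]) cube([92, 1037, 22]);
translate([1189, 365, 448]) cube([92, 1037, 22]);
translate([1325, 365, 448]) cube([92, 1037, 22]);
translate([1461, 365, 448]) cube([92, 1037, 22]);
translate([1597, 365, 448]) cube([92, 1037, 22]);
translate([1733, 365, 448]) cube([92, 1037, 22]);
translate([1869, 365, 448]) cube([92, 1037, 22]);


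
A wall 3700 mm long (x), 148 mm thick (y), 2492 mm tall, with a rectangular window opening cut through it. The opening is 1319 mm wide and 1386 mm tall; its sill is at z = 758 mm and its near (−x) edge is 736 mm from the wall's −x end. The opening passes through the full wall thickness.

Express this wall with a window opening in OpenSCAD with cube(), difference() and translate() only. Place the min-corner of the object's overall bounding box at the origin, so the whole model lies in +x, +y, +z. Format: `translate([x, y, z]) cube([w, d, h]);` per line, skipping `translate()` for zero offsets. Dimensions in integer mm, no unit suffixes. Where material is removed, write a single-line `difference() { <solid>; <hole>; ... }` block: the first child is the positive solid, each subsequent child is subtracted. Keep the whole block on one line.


difference() { cube([3700, 148, 2492]); translate([736, 0, 758]) cube([1319, 148, 1386]); }


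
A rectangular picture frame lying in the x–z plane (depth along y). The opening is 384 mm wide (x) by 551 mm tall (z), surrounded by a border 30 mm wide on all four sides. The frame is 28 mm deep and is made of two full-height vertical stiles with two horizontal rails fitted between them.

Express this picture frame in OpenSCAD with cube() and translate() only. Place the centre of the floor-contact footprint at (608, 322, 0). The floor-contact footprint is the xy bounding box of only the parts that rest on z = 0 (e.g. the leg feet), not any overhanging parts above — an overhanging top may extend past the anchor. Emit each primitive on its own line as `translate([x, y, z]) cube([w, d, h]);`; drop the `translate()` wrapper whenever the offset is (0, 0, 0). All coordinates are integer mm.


translate([386, 308, 0]) cube([30, 28, 611]);
translate([800, 308, 0]) cube([30, 28, 611]);
translate([416, 308, 0]) cube([384, 28, 30]);
translate([416, 308, 581]) cube([384, 28, 30]);


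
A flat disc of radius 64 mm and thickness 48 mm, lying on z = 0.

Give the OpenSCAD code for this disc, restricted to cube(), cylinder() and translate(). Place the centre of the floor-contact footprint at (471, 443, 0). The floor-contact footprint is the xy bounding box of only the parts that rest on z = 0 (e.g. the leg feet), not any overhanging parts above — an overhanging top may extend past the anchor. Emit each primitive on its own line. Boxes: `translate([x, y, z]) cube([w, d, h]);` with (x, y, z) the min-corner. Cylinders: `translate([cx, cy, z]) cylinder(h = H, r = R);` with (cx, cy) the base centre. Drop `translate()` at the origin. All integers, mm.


translate([471, 443, 0]) cylinder(h = 48, r = 64);


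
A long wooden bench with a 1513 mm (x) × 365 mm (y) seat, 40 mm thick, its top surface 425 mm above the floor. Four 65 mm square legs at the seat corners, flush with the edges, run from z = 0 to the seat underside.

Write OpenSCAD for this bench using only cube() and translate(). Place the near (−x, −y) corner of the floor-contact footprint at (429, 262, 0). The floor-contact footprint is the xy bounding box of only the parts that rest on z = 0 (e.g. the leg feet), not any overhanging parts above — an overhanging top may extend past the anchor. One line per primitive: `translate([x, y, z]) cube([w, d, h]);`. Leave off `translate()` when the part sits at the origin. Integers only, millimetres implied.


// leg_h = 425 − 40 = 385
translate([429, 262, 385]) cube([1513, 365, 40]);
translate([429, 262, 0]) cube([65, 65, 385]);
translate([429, 562, 0]) cube([65, 65, 385]);
translate([1877, 262, 0]) cube([65, 65, 385]);
translate([1877, 562, 0]) cube([65, 65, 385]);


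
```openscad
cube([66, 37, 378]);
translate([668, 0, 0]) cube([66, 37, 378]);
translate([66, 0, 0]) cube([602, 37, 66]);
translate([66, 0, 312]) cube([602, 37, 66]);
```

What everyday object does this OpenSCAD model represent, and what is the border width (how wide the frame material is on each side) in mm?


A picture frame. The border width is 66 mm.

Four thin pieces enclosing a rectangular opening — a picture frame. The two full-height stiles are 378 mm tall; the top rail sits at z = 312 and is 66 mm tall, so the border above the opening is 378 − 312 = 66 mm, matching the stile x-width.


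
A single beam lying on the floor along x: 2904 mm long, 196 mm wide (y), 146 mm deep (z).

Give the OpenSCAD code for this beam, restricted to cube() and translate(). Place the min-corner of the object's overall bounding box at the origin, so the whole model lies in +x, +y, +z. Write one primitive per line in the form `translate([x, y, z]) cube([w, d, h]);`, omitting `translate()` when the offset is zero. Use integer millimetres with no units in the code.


cube([2904, 196, 146]);
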